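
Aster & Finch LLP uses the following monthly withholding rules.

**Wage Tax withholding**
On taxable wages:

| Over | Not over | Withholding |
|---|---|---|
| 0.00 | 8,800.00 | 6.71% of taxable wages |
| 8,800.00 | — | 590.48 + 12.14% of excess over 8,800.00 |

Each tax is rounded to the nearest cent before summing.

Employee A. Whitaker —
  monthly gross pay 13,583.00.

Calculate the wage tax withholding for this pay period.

1,171.14

Wage Tax: taxable = 13,583.00
  590.48 + 12.14% × (13,583.00 − 8,800.00) = 590.48 + 12.14% × 4,783.00 = 1,171.14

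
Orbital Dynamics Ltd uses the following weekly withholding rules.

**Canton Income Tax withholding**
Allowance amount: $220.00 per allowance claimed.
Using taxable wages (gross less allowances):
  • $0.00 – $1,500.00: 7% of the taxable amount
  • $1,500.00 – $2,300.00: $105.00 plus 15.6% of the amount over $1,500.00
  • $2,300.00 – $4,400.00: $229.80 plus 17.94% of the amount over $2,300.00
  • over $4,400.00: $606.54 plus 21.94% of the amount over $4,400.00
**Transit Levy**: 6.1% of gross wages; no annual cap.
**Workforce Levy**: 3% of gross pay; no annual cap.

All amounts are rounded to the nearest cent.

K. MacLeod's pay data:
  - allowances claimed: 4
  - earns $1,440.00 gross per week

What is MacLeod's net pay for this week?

Canton Income Tax: taxable = $1,440.00 − 4×$220.00 = $560.00
  7% × $560.00 = $39.20
Transit Levy: 6.1% × $1,440.00 = $87.84
Workforce Levy: 3% × $1,440.00 = $43.20
Total withheld: $39.20 + $87.84 + $43.20 = $170.24
Net pay: $1,440.00 − $170.24 = $1,269.76

$1,269.76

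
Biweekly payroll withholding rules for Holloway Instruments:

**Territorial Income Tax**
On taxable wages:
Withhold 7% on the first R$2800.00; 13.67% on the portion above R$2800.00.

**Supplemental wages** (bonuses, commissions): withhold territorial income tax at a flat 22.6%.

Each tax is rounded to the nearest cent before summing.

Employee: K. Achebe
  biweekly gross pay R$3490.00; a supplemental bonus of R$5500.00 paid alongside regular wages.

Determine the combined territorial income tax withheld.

Territorial Income Tax: taxable = R$3490.00
  R$196.00 + 13.67% × (R$3490.00 − R$2800.00) = R$196.00 + 13.67% × R$690.00 = R$290.32
Supplemental (22.6% flat on bonus): 22.6% × R$5500.00 = R$1243.00
Total territorial income tax: R$290.32 + R$1243.00 = R$1533.32

R$1533.32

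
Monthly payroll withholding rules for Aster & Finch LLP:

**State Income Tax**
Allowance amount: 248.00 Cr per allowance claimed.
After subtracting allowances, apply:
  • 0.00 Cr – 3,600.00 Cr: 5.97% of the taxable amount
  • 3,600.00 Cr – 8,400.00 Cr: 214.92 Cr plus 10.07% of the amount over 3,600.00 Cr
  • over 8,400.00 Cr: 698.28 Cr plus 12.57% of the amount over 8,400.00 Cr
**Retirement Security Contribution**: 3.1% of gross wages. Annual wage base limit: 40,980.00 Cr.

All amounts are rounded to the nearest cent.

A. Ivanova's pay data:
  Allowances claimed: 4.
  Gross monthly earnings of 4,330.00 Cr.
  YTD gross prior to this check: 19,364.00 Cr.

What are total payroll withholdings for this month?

333.51 Cr

State Income Tax: taxable = 4,330.00 Cr − 4×248.00 Cr = 3,338.00 Cr
  5.97% × 3,338.00 Cr = 199.28 Cr
Retirement Security Contribution: 3.1% × 4,330.00 Cr = 134.23 Cr
Total: 199.28 Cr + 134.23 Cr = 333.51 Cr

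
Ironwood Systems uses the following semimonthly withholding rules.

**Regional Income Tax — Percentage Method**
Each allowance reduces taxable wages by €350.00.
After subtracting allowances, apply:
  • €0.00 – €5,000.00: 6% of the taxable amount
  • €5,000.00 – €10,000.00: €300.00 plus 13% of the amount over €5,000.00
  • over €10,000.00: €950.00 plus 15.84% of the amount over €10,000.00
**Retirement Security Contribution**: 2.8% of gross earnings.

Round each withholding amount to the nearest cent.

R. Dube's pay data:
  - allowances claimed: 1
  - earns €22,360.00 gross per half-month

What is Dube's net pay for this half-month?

€18,881.54

Regional Income Tax: taxable = €22,360.00 − 1×€350.00 = €22,010.00
  €950.00 + 15.84% × (€22,010.00 − €10,000.00) = €950.00 + 15.84% × €12,010.00 = €2,852.38
Retirement Security Contribution: 2.8% × €22,360.00 = €626.08
Total withheld: €2,852.38 + €626.08 = €3,478.46
Net pay: €22,360.00 − €3,478.46 = €18,881.54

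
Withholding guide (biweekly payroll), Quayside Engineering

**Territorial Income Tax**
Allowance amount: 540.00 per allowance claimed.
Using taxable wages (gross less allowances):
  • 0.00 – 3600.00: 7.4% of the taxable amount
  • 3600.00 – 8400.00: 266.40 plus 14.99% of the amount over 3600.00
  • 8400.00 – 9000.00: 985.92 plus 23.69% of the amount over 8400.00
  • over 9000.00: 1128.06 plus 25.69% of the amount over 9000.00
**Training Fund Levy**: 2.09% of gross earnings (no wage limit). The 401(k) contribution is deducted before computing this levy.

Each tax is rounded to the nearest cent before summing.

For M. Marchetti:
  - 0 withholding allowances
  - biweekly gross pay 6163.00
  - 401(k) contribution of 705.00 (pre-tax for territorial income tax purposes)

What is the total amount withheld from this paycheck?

Territorial Income Tax: taxable = 6163.00 − 705.00 = 5458.00
  266.40 + 14.99% × (5458.00 − 3600.00) = 266.40 + 14.99% × 1858.00 = 544.91
Training Fund Levy: 2.09% × 5458.00 = 114.07
Total: 544.91 + 114.07 = 658.98

658.98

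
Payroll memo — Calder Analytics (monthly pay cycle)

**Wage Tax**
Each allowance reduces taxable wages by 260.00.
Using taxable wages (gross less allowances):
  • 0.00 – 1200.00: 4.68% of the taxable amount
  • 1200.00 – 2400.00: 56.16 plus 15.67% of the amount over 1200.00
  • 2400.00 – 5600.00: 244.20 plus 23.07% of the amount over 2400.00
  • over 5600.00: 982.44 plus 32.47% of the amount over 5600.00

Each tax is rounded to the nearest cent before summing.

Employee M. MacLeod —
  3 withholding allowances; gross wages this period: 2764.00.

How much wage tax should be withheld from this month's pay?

179.01

Wage Tax: taxable = 2764.00 − 3×260.00 = 1984.00
  56.16 + 15.67% × (1984.00 − 1200.00) = 56.16 + 15.67% × 784.00 = 179.01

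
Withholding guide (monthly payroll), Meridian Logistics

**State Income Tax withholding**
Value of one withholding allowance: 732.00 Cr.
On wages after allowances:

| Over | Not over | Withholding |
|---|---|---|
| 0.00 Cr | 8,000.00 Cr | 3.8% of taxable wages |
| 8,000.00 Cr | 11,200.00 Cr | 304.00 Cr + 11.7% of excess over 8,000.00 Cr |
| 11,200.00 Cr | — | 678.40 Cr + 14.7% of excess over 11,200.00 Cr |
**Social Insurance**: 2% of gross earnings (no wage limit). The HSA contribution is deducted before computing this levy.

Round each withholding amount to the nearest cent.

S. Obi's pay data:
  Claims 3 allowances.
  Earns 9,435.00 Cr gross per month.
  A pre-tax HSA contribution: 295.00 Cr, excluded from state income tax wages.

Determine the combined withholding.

State Income Tax: taxable = 9,435.00 Cr − 295.00 Cr − 3×732.00 Cr = 6,944.00 Cr
  3.8% × 6,944.00 Cr = 263.87 Cr
Social Insurance: 2% × 9,140.00 Cr = 182.80 Cr
Total: 263.87 Cr + 182.80 Cr = 446.67 Cr

446.67 Cr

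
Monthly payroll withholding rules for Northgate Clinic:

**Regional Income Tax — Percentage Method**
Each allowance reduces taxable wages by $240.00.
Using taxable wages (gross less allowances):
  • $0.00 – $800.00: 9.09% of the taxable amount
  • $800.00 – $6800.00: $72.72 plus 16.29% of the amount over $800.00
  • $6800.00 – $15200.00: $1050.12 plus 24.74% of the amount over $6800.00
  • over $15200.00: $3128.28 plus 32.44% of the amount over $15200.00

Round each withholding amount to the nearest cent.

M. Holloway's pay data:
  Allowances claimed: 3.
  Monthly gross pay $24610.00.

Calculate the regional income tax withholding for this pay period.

$5947.32

Regional Income Tax: taxable = $24610.00 − 3×$240.00 = $23890.00
  $3128.28 + 32.44% × ($23890.00 − $15200.00) = $3128.28 + 32.44% × $8690.00 = $5947.32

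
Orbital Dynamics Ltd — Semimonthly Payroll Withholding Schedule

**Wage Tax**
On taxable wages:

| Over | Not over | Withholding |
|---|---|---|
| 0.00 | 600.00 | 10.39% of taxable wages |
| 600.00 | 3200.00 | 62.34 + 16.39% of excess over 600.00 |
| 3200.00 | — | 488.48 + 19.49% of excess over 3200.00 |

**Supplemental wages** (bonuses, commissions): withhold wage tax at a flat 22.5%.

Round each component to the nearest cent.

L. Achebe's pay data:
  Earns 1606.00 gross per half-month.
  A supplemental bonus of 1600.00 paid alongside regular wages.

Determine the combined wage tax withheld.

Wage Tax: taxable = 1606.00
  62.34 + 16.39% × (1606.00 − 600.00) = 62.34 + 16.39% × 1006.00 = 227.22
Supplemental (22.5% flat on bonus): 22.5% × 1600.00 = 360.00
Total wage tax: 227.22 + 360.00 = 587.22

587.22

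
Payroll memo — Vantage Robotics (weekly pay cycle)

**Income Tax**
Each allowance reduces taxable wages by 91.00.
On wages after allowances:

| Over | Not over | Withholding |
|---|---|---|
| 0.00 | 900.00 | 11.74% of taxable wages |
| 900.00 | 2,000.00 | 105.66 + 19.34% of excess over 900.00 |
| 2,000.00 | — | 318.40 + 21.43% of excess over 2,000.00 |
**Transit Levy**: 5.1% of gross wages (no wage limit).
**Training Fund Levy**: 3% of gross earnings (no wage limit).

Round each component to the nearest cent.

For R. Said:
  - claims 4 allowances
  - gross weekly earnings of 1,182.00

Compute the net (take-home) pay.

Income Tax: taxable = 1,182.00 − 4×91.00 = 818.00
  11.74% × 818.00 = 96.03
Transit Levy: 5.1% × 1,182.00 = 60.28
Training Fund Levy: 3% × 1,182.00 = 35.46
Total withheld: 96.03 + 60.28 + 35.46 = 191.77
Net pay: 1,182.00 − 191.77 = 990.23

990.23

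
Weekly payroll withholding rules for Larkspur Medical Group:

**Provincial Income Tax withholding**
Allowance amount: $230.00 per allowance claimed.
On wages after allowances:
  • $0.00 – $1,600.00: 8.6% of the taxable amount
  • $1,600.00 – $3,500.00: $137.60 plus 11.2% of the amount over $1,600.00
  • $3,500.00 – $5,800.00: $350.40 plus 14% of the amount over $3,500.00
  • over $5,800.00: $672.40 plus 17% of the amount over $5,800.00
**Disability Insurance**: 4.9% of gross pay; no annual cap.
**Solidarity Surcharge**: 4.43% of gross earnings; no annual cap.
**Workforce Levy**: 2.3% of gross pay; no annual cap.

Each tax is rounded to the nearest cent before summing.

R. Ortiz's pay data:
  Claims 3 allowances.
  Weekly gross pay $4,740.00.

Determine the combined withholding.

Provincial Income Tax: taxable = $4,740.00 − 3×$230.00 = $4,050.00
  $350.40 + 14% × ($4,050.00 − $3,500.00) = $350.40 + 14% × $550.00 = $427.40
Disability Insurance: 4.9% × $4,740.00 = $232.26
Solidarity Surcharge: 4.43% × $4,740.00 = $209.98
Workforce Levy: 2.3% × $4,740.00 = $109.02
Total: $427.40 + $232.26 + $209.98 + $109.02 = $978.66

$978.66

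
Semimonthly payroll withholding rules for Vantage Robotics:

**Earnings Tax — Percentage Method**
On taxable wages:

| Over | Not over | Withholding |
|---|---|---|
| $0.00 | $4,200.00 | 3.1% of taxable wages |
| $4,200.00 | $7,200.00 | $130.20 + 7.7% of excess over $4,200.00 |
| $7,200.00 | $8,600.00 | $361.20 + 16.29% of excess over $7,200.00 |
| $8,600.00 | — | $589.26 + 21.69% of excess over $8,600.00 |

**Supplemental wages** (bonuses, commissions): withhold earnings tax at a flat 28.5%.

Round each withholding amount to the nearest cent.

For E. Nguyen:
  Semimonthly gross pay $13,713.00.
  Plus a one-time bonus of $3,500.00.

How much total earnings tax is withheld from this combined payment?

$2,695.77

Earnings Tax: taxable = $13,713.00
  $589.26 + 21.69% × ($13,713.00 − $8,600.00) = $589.26 + 21.69% × $5,113.00 = $1,698.27
Supplemental (28.5% flat on bonus): 28.5% × $3,500.00 = $997.50
Total earnings tax: $1,698.27 + $997.50 = $2,695.77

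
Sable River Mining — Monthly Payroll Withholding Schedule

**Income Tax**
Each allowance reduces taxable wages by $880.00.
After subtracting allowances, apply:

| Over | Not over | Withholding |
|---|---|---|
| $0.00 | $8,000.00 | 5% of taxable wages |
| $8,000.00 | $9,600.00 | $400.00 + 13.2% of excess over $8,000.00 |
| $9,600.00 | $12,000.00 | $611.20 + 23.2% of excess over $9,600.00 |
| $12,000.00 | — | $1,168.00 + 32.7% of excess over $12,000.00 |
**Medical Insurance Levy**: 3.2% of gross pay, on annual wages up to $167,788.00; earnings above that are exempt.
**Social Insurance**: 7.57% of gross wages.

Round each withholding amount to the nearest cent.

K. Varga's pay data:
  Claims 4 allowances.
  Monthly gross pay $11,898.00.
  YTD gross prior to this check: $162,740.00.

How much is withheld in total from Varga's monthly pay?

$1,512.12

Income Tax: taxable = $11,898.00 − 4×$880.00 = $8,378.00
  $400.00 + 13.2% × ($8,378.00 − $8,000.00) = $400.00 + 13.2% × $378.00 = $449.90
Medical Insurance Levy: cap $167,788.00 − YTD $162,740.00 = $5,048.00 subject; 3.2% × $5,048.00 = $161.54
Social Insurance: 7.57% × $11,898.00 = $900.68
Total: $449.90 + $161.54 + $900.68 = $1,512.12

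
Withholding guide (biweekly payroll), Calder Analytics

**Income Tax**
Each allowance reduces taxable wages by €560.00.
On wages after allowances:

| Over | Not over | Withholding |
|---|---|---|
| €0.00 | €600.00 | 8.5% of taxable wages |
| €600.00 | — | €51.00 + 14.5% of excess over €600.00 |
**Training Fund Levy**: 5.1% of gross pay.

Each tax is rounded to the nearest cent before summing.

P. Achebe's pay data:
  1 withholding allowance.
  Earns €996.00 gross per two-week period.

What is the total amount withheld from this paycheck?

Income Tax: taxable = €996.00 − 1×€560.00 = €436.00
  8.5% × €436.00 = €37.06
Training Fund Levy: 5.1% × €996.00 = €50.80
Total: €37.06 + €50.80 = €87.86

€87.86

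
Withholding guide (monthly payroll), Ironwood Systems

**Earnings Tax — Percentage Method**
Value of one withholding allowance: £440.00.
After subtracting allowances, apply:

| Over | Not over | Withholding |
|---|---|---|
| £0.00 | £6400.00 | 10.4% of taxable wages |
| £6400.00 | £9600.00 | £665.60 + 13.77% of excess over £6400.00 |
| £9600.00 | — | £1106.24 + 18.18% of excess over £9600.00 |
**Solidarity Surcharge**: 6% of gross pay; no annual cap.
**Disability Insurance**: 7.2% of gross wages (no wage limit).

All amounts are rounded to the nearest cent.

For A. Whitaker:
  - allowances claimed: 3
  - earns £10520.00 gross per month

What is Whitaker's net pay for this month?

Earnings Tax: taxable = £10520.00 − 3×£440.00 = £9200.00
  £665.60 + 13.77% × (£9200.00 − £6400.00) = £665.60 + 13.77% × £2800.00 = £1051.16
Solidarity Surcharge: 6% × £10520.00 = £631.20
Disability Insurance: 7.2% × £10520.00 = £757.44
Total withheld: £1051.16 + £631.20 + £757.44 = £2439.80
Net pay: £10520.00 − £2439.80 = £8080.20

£8080.20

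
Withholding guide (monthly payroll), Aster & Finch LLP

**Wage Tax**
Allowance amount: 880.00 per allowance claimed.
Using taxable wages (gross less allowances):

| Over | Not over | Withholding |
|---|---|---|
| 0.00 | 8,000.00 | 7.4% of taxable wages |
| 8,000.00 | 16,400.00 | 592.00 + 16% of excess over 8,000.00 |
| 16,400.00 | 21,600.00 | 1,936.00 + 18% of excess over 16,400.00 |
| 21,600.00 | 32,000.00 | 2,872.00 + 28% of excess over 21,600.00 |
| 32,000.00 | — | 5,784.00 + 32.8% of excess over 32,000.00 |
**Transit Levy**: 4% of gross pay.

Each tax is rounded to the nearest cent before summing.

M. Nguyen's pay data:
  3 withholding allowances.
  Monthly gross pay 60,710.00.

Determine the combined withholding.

16,763.36

Wage Tax: taxable = 60,710.00 − 3×880.00 = 58,070.00
  5,784.00 + 32.8% × (58,070.00 − 32,000.00) = 5,784.00 + 32.8% × 26,070.00 = 14,334.96
Transit Levy: 4% × 60,710.00 = 2,428.40
Total: 14,334.96 + 2,428.40 = 16,763.36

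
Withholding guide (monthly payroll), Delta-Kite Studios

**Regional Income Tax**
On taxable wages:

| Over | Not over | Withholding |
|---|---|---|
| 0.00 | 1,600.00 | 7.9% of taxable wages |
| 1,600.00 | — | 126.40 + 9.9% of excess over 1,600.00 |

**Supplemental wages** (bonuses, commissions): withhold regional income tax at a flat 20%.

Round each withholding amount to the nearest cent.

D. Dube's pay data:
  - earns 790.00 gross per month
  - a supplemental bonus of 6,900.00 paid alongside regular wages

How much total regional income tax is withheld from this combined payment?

1,442.41

Regional Income Tax: taxable = 790.00
  7.9% × 790.00 = 62.41
Supplemental (20% flat on bonus): 20% × 6,900.00 = 1,380.00
Total regional income tax: 62.41 + 1,380.00 = 1,442.41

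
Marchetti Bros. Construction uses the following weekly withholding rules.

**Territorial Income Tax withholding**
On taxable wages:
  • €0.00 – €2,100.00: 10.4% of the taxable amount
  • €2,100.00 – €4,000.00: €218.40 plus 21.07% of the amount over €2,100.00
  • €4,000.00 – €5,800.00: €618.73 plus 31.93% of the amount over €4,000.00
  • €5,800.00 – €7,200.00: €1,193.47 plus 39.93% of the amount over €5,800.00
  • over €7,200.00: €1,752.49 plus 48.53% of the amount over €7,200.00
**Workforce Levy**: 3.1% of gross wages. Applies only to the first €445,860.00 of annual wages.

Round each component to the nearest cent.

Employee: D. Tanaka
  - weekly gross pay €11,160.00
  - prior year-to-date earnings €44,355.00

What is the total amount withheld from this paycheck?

€4,020.24

Territorial Income Tax: taxable = €11,160.00
  €1,752.49 + 48.53% × (€11,160.00 − €7,200.00) = €1,752.49 + 48.53% × €3,960.00 = €3,674.28
Workforce Levy: 3.1% × €11,160.00 = €345.96
Total: €3,674.28 + €345.96 = €4,020.24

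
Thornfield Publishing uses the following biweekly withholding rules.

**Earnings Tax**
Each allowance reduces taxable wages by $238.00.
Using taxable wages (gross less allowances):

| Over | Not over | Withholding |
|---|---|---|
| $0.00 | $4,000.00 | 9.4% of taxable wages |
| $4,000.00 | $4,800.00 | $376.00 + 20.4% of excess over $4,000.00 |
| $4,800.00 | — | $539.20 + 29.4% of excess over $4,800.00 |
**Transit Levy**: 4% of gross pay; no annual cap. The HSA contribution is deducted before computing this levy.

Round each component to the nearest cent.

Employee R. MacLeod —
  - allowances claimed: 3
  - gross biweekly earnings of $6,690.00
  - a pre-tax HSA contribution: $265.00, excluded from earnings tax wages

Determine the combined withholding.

Earnings Tax: taxable = $6,690.00 − $265.00 − 3×$238.00 = $5,711.00
  $539.20 + 29.4% × ($5,711.00 − $4,800.00) = $539.20 + 29.4% × $911.00 = $807.03
Transit Levy: 4% × $6,425.00 = $257.00
Total: $807.03 + $257.00 = $1,064.03

$1,064.03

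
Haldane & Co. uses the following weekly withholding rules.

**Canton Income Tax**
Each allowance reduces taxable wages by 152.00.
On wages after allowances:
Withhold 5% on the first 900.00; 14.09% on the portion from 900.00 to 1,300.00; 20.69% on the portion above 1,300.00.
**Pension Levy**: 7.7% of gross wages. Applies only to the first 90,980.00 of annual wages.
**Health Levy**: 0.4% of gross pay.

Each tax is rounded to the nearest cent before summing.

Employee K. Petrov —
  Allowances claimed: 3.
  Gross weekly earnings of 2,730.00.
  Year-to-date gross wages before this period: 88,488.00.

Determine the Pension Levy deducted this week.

191.88

Pension Levy: cap 90,980.00 − YTD 88,488.00 = 2,492.00 subject; 7.7% × 2,492.00 = 191.88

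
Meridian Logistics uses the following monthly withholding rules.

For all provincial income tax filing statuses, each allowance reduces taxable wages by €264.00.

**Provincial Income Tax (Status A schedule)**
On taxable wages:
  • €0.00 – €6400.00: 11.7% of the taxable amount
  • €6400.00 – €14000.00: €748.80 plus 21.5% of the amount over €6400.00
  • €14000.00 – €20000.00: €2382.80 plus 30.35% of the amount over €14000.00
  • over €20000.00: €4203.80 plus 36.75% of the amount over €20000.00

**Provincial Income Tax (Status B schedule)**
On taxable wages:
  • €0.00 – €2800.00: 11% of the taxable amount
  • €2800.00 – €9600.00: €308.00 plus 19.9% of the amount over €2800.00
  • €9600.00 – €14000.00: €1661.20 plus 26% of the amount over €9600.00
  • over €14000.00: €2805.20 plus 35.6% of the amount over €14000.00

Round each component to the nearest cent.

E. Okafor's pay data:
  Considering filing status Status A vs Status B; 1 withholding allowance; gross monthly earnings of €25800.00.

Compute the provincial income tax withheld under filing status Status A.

€6238.28

Provincial Income Tax (Status A): taxable = €25800.00 − 1×€264.00 = €25536.00
  €4203.80 + 36.75% × (€25536.00 − €20000.00) = €4203.80 + 36.75% × €5536.00 = €6238.28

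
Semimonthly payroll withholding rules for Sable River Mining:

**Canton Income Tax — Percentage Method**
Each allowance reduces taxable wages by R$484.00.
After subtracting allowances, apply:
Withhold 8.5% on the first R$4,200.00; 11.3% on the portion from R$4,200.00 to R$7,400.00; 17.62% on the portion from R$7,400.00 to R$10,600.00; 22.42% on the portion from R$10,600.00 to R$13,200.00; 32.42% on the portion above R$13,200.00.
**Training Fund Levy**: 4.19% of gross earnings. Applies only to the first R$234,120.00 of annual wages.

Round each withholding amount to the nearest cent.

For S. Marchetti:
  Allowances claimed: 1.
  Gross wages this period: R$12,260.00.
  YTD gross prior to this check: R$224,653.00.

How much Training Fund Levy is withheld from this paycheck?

R$396.67

Training Fund Levy: cap R$234,120.00 − YTD R$224,653.00 = R$9,467.00 subject; 4.19% × R$9,467.00 = R$396.67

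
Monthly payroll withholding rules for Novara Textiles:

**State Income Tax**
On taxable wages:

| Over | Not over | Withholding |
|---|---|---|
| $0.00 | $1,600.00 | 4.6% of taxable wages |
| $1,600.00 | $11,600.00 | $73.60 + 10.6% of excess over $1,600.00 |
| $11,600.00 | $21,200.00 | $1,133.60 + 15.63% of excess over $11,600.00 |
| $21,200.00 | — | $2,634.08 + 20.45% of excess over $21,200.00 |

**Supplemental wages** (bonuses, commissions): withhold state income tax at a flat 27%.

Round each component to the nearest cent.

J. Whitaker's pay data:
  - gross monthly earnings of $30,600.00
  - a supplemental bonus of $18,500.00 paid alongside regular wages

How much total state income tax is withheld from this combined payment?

$9,551.38

State Income Tax: taxable = $30,600.00
  $2,634.08 + 20.45% × ($30,600.00 − $21,200.00) = $2,634.08 + 20.45% × $9,400.00 = $4,556.38
Supplemental (27% flat on bonus): 27% × $18,500.00 = $4,995.00
Total state income tax: $4,556.38 + $4,995.00 = $9,551.38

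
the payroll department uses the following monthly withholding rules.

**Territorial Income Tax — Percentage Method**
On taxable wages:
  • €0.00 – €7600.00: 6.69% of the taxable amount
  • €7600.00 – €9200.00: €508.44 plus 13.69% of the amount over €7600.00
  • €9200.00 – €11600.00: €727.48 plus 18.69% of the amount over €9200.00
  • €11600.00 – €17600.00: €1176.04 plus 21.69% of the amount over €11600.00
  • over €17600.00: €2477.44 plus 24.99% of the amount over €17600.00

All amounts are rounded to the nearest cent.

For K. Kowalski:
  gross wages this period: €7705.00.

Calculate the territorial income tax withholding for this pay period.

€522.81

Territorial Income Tax: taxable = €7705.00
  €508.44 + 13.69% × (€7705.00 − €7600.00) = €508.44 + 13.69% × €105.00 = €522.81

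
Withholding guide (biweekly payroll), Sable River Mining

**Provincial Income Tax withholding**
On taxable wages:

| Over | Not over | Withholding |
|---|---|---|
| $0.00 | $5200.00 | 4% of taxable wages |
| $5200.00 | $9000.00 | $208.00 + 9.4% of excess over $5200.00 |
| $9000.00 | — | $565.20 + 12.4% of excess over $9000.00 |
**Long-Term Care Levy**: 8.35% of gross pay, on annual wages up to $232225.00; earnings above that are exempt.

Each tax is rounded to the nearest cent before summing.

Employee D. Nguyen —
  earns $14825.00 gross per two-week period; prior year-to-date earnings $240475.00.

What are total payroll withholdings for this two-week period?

Provincial Income Tax: taxable = $14825.00
  $565.20 + 12.4% × ($14825.00 − $9000.00) = $565.20 + 12.4% × $5825.00 = $1287.50
Long-Term Care Levy: YTD $240475.00 ≥ cap $232225.00 → $0.00
Total: $1287.50 + $0.00 = $1287.50

$1287.50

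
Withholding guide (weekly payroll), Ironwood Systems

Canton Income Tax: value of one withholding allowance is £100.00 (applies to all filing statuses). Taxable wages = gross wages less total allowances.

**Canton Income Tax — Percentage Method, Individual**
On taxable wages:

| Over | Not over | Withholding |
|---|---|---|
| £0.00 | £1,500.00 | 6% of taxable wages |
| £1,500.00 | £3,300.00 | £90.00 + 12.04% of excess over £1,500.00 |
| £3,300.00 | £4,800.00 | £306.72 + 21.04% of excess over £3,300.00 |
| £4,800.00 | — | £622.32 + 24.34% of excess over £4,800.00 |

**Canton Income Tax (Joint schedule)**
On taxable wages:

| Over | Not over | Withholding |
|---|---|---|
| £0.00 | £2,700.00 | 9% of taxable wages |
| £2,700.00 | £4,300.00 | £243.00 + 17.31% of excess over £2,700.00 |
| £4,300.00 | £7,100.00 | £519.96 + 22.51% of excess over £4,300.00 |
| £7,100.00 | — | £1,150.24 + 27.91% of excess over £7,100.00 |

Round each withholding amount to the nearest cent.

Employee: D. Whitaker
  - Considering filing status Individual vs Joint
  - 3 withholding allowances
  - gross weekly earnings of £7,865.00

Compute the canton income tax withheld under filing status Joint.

£1,280.02

Canton Income Tax (Joint): taxable = £7,865.00 − 3×£100.00 = £7,565.00
  £1,150.24 + 27.91% × (£7,565.00 − £7,100.00) = £1,150.24 + 27.91% × £465.00 = £1,280.02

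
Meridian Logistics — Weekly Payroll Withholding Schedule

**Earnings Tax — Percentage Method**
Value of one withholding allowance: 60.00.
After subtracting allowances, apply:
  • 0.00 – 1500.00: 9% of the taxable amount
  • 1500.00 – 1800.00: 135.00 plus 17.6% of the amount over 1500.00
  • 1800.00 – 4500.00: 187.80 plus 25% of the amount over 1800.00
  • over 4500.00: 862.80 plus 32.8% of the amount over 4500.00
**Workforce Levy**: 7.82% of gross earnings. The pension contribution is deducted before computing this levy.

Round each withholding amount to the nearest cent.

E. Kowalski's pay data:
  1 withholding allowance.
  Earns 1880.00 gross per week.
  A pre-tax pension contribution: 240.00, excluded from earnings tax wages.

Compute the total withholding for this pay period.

277.33

Earnings Tax: taxable = 1880.00 − 240.00 − 1×60.00 = 1580.00
  135.00 + 17.6% × (1580.00 − 1500.00) = 135.00 + 17.6% × 80.00 = 149.08
Workforce Levy: 7.82% × 1640.00 = 128.25
Total: 149.08 + 128.25 = 277.33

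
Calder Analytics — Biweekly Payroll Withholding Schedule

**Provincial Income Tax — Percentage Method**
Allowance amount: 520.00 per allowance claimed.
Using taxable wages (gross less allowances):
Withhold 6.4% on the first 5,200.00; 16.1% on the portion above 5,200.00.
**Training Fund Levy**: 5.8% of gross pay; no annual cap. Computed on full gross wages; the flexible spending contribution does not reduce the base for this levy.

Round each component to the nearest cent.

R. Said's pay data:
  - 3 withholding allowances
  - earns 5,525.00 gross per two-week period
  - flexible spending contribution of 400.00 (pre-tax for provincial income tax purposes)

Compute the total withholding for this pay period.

548.61

Provincial Income Tax: taxable = 5,525.00 − 400.00 − 3×520.00 = 3,565.00
  6.4% × 3,565.00 = 228.16
Training Fund Levy: 5.8% × 5,525.00 = 320.45
Total: 228.16 + 320.45 = 548.61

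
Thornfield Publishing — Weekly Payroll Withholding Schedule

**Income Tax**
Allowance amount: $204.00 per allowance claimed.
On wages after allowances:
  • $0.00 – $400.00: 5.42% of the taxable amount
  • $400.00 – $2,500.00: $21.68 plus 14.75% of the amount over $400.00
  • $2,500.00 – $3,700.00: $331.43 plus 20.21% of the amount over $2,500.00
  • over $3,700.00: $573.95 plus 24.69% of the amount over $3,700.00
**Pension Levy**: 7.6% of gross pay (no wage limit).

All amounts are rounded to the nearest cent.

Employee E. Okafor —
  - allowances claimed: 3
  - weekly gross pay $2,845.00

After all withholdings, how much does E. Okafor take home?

$2,336.73

Income Tax: taxable = $2,845.00 − 3×$204.00 = $2,233.00
  $21.68 + 14.75% × ($2,233.00 − $400.00) = $21.68 + 14.75% × $1,833.00 = $292.05
Pension Levy: 7.6% × $2,845.00 = $216.22
Total withheld: $292.05 + $216.22 = $508.27
Net pay: $2,845.00 − $508.27 = $2,336.73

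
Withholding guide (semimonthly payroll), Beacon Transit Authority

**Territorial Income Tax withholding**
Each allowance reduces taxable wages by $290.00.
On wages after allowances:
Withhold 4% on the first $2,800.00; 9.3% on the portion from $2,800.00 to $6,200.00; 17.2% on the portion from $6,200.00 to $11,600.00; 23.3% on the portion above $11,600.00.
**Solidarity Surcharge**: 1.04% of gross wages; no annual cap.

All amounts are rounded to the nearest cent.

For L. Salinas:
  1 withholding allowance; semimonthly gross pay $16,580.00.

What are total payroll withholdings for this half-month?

Territorial Income Tax: taxable = $16,580.00 − 1×$290.00 = $16,290.00
  $1,357.00 + 23.3% × ($16,290.00 − $11,600.00) = $1,357.00 + 23.3% × $4,690.00 = $2,449.77
Solidarity Surcharge: 1.04% × $16,580.00 = $172.43
Total: $2,449.77 + $172.43 = $2,622.20

$2,622.20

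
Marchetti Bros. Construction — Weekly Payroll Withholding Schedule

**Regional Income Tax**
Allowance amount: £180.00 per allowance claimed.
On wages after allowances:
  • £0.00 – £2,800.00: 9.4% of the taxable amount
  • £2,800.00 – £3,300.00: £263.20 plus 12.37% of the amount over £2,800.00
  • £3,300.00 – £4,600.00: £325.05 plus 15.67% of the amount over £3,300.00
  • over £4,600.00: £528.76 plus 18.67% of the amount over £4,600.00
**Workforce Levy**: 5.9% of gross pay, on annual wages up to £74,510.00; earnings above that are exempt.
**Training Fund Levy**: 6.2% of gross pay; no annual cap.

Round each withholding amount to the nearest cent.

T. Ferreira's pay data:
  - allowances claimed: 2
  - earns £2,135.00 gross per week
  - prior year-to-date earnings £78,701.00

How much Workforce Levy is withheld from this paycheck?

£0.00

Workforce Levy: YTD £78,701.00 ≥ cap £74,510.00 → £0.00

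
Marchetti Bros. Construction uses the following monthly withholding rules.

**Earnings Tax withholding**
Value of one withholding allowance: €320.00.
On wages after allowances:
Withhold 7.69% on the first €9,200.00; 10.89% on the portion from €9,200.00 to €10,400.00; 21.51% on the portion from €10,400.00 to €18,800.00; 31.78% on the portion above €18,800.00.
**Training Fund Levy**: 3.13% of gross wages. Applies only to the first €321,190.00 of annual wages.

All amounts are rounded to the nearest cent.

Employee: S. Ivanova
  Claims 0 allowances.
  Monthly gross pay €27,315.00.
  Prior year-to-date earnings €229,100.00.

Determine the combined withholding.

Earnings Tax: taxable = €27,315.00
  €2,645.00 + 31.78% × (€27,315.00 − €18,800.00) = €2,645.00 + 31.78% × €8,515.00 = €5,351.07
Training Fund Levy: 3.13% × €27,315.00 = €854.96
Total: €5,351.07 + €854.96 = €6,206.03

€6,206.03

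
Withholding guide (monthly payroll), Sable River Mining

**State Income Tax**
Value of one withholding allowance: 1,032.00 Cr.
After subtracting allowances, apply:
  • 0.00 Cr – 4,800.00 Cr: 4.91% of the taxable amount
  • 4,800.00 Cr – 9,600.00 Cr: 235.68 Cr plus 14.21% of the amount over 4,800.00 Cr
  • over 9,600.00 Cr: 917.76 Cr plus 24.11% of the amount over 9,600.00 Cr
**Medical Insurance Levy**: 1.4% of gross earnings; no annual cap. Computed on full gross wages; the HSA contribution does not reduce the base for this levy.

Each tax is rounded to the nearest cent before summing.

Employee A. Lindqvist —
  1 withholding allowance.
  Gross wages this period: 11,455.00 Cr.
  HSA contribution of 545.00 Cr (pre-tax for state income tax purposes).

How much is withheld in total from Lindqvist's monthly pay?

1,145.16 Cr

State Income Tax: taxable = 11,455.00 Cr − 545.00 Cr − 1×1,032.00 Cr = 9,878.00 Cr
  917.76 Cr + 24.11% × (9,878.00 Cr − 9,600.00 Cr) = 917.76 Cr + 24.11% × 278.00 Cr = 984.79 Cr
Medical Insurance Levy: 1.4% × 11,455.00 Cr = 160.37 Cr
Total: 984.79 Cr + 160.37 Cr = 1,145.16 Cr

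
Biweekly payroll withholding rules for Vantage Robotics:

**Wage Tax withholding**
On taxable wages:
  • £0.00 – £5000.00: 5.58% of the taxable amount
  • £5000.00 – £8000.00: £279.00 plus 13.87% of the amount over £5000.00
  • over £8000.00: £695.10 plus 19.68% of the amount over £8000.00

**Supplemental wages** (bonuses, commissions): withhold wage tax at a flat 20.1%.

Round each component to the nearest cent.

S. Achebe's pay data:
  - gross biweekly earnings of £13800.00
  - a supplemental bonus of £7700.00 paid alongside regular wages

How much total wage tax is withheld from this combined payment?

Wage Tax: taxable = £13800.00
  £695.10 + 19.68% × (£13800.00 − £8000.00) = £695.10 + 19.68% × £5800.00 = £1836.54
Supplemental (20.1% flat on bonus): 20.1% × £7700.00 = £1547.70
Total wage tax: £1836.54 + £1547.70 = £3384.24

£3384.24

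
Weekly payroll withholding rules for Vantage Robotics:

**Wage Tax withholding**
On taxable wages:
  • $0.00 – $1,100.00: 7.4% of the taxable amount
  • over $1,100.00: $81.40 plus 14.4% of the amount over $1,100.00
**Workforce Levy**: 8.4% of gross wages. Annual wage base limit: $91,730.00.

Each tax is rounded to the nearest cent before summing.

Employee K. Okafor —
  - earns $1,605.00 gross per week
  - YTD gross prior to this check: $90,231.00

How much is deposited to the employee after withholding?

$1,324.96

Wage Tax: taxable = $1,605.00
  $81.40 + 14.4% × ($1,605.00 − $1,100.00) = $81.40 + 14.4% × $505.00 = $154.12
Workforce Levy: cap $91,730.00 − YTD $90,231.00 = $1,499.00 subject; 8.4% × $1,499.00 = $125.92
Total withheld: $154.12 + $125.92 = $280.04
Net pay: $1,605.00 − $280.04 = $1,324.96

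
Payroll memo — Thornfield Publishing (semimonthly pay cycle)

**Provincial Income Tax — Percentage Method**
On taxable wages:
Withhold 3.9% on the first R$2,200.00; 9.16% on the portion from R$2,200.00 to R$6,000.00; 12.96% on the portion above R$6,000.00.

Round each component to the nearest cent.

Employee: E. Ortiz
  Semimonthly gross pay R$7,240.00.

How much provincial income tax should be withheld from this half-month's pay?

Provincial Income Tax: taxable = R$7,240.00
  R$433.88 + 12.96% × (R$7,240.00 − R$6,000.00) = R$433.88 + 12.96% × R$1,240.00 = R$594.58

R$594.58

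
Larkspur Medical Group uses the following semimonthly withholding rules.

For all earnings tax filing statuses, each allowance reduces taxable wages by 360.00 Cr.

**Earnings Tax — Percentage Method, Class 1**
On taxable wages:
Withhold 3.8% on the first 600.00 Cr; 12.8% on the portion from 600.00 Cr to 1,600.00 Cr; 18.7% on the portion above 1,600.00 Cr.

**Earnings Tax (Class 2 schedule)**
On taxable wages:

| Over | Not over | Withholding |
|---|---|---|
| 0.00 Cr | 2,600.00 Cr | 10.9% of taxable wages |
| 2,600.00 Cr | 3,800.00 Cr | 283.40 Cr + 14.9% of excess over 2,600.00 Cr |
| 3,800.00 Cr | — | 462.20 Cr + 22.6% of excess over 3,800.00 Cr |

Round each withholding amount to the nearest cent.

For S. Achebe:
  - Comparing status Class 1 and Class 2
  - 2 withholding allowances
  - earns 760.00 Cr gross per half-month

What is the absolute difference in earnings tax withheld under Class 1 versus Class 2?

Earnings Tax (Class 1): taxable = 760.00 Cr − 2×360.00 Cr = 40.00 Cr
  3.8% × 40.00 Cr = 1.52 Cr
Earnings Tax (Class 2): taxable = 760.00 Cr − 2×360.00 Cr = 40.00 Cr
  10.9% × 40.00 Cr = 4.36 Cr
Difference: |1.52 Cr − 4.36 Cr| = 2.84 Cr (higher under Class 2)

2.84 Cr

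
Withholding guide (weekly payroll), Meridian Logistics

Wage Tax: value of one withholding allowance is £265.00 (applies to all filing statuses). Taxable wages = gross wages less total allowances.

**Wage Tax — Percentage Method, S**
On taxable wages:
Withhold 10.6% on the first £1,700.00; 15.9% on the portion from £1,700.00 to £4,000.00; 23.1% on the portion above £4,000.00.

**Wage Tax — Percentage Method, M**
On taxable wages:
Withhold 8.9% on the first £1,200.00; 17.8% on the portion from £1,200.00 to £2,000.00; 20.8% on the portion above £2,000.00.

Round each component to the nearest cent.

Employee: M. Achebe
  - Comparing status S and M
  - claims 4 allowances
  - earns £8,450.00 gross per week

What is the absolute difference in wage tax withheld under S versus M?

Wage Tax (S): taxable = £8,450.00 − 4×£265.00 = £7,390.00
  £545.90 + 23.1% × (£7,390.00 − £4,000.00) = £545.90 + 23.1% × £3,390.00 = £1,328.99
Wage Tax (M): taxable = £8,450.00 − 4×£265.00 = £7,390.00
  £249.20 + 20.8% × (£7,390.00 − £2,000.00) = £249.20 + 20.8% × £5,390.00 = £1,370.32
Difference: |£1,328.99 − £1,370.32| = £41.33 (higher under M)

£41.33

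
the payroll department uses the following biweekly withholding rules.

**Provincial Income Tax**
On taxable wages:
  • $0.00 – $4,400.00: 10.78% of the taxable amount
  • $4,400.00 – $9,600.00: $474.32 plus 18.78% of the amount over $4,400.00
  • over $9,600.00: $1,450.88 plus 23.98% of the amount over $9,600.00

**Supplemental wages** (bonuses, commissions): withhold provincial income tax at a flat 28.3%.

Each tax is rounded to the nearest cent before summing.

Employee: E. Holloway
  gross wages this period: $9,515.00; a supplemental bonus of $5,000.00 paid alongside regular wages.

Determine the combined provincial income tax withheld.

Provincial Income Tax: taxable = $9,515.00
  $474.32 + 18.78% × ($9,515.00 − $4,400.00) = $474.32 + 18.78% × $5,115.00 = $1,434.92
Supplemental (28.3% flat on bonus): 28.3% × $5,000.00 = $1,415.00
Total provincial income tax: $1,434.92 + $1,415.00 = $2,849.92

$2,849.92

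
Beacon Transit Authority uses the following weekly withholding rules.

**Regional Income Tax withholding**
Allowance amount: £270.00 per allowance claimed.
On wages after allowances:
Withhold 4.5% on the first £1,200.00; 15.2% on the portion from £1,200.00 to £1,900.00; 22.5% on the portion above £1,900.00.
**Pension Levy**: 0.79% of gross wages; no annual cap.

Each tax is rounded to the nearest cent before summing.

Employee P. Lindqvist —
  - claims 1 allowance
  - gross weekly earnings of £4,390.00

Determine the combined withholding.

£694.58

Regional Income Tax: taxable = £4,390.00 − 1×£270.00 = £4,120.00
  £160.40 + 22.5% × (£4,120.00 − £1,900.00) = £160.40 + 22.5% × £2,220.00 = £659.90
Pension Levy: 0.79% × £4,390.00 = £34.68
Total: £659.90 + £34.68 = £694.58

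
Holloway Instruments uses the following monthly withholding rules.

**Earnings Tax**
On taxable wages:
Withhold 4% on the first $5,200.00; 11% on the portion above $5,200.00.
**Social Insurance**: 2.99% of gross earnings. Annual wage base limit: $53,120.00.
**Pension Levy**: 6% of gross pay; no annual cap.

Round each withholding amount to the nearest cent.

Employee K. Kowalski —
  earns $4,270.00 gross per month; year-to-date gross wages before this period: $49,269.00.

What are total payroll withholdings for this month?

Earnings Tax: taxable = $4,270.00
  4% × $4,270.00 = $170.80
Social Insurance: cap $53,120.00 − YTD $49,269.00 = $3,851.00 subject; 2.99% × $3,851.00 = $115.14
Pension Levy: 6% × $4,270.00 = $256.20
Total: $170.80 + $115.14 + $256.20 = $542.14

$542.14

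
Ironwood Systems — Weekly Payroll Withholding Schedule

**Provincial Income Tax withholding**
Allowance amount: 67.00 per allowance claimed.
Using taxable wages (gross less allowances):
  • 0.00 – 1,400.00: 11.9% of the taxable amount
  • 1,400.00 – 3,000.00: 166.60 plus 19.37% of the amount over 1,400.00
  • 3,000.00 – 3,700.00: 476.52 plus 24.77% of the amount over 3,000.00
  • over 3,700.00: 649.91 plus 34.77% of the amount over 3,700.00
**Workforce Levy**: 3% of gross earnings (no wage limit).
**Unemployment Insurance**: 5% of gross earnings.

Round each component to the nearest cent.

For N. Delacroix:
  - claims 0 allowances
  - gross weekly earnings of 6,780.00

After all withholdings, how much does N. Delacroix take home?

Provincial Income Tax: taxable = 6,780.00
  649.91 + 34.77% × (6,780.00 − 3,700.00) = 649.91 + 34.77% × 3,080.00 = 1,720.83
Workforce Levy: 3% × 6,780.00 = 203.40
Unemployment Insurance: 5% × 6,780.00 = 339.00
Total withheld: 1,720.83 + 203.40 + 339.00 = 2,263.23
Net pay: 6,780.00 − 2,263.23 = 4,516.77

4,516.77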